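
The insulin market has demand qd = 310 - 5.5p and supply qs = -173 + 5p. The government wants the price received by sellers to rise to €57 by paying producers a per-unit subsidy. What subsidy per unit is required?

At a seller price of 57, quantity supplied is -173 + 5·57 = 112.
Buyers absorb 112 only when they pay pb with 310 − 5.5·pb = 112, i.e. pb = 36.
s = ps − pb = 57 − 36 = 21.

Required subsidy s = €21 per unit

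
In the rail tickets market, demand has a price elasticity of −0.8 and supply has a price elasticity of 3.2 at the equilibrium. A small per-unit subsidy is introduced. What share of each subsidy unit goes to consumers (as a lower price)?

Consumer share = 0.8

For a small subsidy around the equilibrium, the benefit split depends on the relative slopes, which at a point are proportional to the elasticities.
Buyer share = εs/(εs + |εd|) = 3.2/(3.2 + 0.8) = 0.8; seller share = |εd|/(εs + |εd|) = 0.2.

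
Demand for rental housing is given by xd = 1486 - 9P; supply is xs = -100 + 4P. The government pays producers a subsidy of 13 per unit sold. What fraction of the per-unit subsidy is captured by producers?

Pre-subsidy: 1486 - 9P = -100 + 4P gives P* = 122, x* = 388.
With the subsidy, sellers receive Ps = Pb + 13 for each unit, where Pb is the price buyers pay.
Supply in terms of Pb becomes xs = -100 + 4(Pb + 13) = -48 + 4Pb. Setting this equal to demand: 1486 - 9Pb = -48 + 4Pb, so Pb = 118.
Sellers receive Ps = 118 + 13 = 131; x' = 1486 − 9·118 = 424.
Buyers' price falls by P* − Pb = 122 − 118 = 4; sellers' price rises by Ps − P* = 131 − 122 = 9.
So producers capture 9/13 = 9/13 of each unit of subsidy.

Producer share = 9/13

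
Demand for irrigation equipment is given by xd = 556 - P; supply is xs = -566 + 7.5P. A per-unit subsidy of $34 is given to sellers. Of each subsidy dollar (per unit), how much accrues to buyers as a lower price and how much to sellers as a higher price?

Buyers gain $30 per unit; sellers gain $4 per unit

Pre-subsidy: 556 - P = -566 + 7.5P gives P* = 132, x* = 424.
With the subsidy, sellers receive Ps = Pb + 34 for each unit, where Pb is the price buyers pay.
Supply in terms of Pb becomes xs = -566 + 7.5(Pb + 34) = -311 + 7.5Pb. Setting this equal to demand: 556 - Pb = -311 + 7.5Pb, so Pb = 102.
Sellers receive Ps = 102 + 34 = 136; x' = 556 − 1·102 = 454.
Buyers' price falls by P* − Pb = 132 − 102 = 30; sellers' price rises by Ps − P* = 136 − 132 = 4.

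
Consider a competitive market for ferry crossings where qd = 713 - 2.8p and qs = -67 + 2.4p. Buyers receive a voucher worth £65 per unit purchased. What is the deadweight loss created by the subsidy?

Pre-subsidy: 713 - 2.8p = -67 + 2.4p gives p* = 150, q* = 293.
With the rebate, buyers effectively pay pb = ps − 65, where ps is the price sellers receive.
Demand in terms of ps becomes qd = 713 − 2.8(ps − 65) = 895 - 2.8ps. Setting this equal to supply: 895 - 2.8ps = -67 + 2.4ps, so ps = 185.
Buyers pay pb = 185 − 65 = 120; q' = -67 + 2.4·185 = 377.
The subsidy expands output by 377 − 293 = 84 past the efficient level; on those units the gap between marginal cost and willingness to pay runs from 0 up to 65.
DWL = ½ × 65 × 84 = 2730.

Deadweight loss = £2730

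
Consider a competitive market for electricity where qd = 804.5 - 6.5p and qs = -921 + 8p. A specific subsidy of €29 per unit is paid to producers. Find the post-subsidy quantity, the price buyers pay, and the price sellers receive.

q' = 135; buyers pay €103; sellers receive €132

Pre-subsidy: 804.5 - 6.5p = -921 + 8p gives p* = 119, q* = 31.
With the subsidy, sellers receive ps = pb + 29 for each unit, where pb is the price buyers pay.
Supply in terms of pb becomes qs = -921 + 8(pb + 29) = -689 + 8pb. Setting this equal to demand: 804.5 - 6.5pb = -689 + 8pb, so pb = 103.
Sellers receive ps = 103 + 29 = 132; q' = 804.5 − 6.5·103 = 135.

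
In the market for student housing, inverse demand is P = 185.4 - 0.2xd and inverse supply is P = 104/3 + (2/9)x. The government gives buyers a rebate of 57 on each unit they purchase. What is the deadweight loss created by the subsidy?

Deadweight loss = 3847.5

Pre-subsidy: 185.4 - 0.2x = 104/3 + (2/9)x gives x* = 357 and P* = 114.
With the rebate, buyers effectively pay Pb = Ps − 57, where Ps is the price sellers receive.
On the curves, Pb = 185.4 - 0.2x and Ps = 104/3 + (2/9)x; the wedge Ps − Pb = 57 gives 104/3 + (2/9)x − (185.4 - 0.2x) = 57, so x' = 492.
Then Pb = 185.4 − 0.2·492 = 87 and Ps = 104/3 + (2/9)·492 = 144.
The subsidy expands output by 492 − 357 = 135 past the efficient level; on those units the gap between marginal cost and willingness to pay runs from 0 up to 57.
DWL = ½ × 57 × 135 = 3847.5.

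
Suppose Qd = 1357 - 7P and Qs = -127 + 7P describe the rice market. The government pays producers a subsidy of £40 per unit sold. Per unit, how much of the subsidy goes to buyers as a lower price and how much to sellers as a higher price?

Pre-subsidy: 1357 - 7P = -127 + 7P gives P* = 106, Q* = 615.
With the subsidy, sellers receive Ps = Pb + 40 for each unit, where Pb is the price buyers pay.
Supply in terms of Pb becomes Qs = -127 + 7(Pb + 40) = 153 + 7Pb. Setting this equal to demand: 1357 - 7Pb = 153 + 7Pb, so Pb = 86.
Sellers receive Ps = 86 + 40 = 126; Q' = 1357 − 7·86 = 755.
Buyers' price falls by P* − Pb = 106 − 86 = 20; sellers' price rises by Ps − P* = 126 − 106 = 20.

Buyers gain £20 per unit; sellers gain £20 per unit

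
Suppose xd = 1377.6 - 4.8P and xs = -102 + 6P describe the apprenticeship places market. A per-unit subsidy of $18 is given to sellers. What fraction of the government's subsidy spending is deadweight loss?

Pre-subsidy: 1377.6 - 4.8P = -102 + 6P gives P* = 137, x* = 720.
With the subsidy, sellers receive Ps = Pb + 18 for each unit, where Pb is the price buyers pay.
Supply in terms of Pb becomes xs = -102 + 6(Pb + 18) = 6 + 6Pb. Setting this equal to demand: 1377.6 - 4.8Pb = 6 + 6Pb, so Pb = 127.
Sellers receive Ps = 127 + 18 = 145; x' = 1377.6 − 4.8·127 = 768.
ΔCS = ½(720 + 768)(137 − 127) = 7440; ΔPS = ½(720 + 768)(145 − 137) = 5952.
Government spending = 18 × 768 = 13824.
DWL = ½ × 18 × (768 − 720) = 432; fraction = 432 / 13824 = 0.03125.

DWL / government spending = 0.03125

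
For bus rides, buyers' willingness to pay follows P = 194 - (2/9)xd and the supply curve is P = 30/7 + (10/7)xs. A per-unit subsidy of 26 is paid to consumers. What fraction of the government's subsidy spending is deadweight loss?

DWL / government spending = 91/1510

Pre-subsidy: 194 - (2/9)x = 30/7 + (10/7)x gives x* = 1494/13 and P* = 2190/13.
With the rebate, buyers effectively pay Pb = Ps − 26, where Ps is the price sellers receive.
On the curves, Pb = 194 - (2/9)x and Ps = 30/7 + (10/7)x; the wedge Ps − Pb = 26 gives 30/7 + (10/7)x − (194 - (2/9)x) = 26, so x' = 6795/52.
Then Pb = 194 − (2/9)·(6795/52) = 4289/26 and Ps = 30/7 + (10/7)·(6795/52) = 4965/26.
ΔCS = ½(1494/13 + 6795/52)(2190/13 − 4289/26) = 89397/208; ΔPS = ½(1494/13 + 6795/52)(4965/26 − 2190/13) = 574695/208.
Government spending = 26 × 6795/52 = 3397.5.
DWL = ½ × 26 × (6795/52 − 1494/13) = 204.75; fraction = 204.75 / 3397.5 = 91/1510.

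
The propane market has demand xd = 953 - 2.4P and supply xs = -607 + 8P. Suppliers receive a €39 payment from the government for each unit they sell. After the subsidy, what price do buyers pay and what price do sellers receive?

Buyers pay €120; sellers receive €159

Pre-subsidy: 953 - 2.4P = -607 + 8P gives P* = 150, x* = 593.
With the subsidy, sellers receive Ps = Pb + 39 for each unit, where Pb is the price buyers pay.
Supply in terms of Pb becomes xs = -607 + 8(Pb + 39) = -295 + 8Pb. Setting this equal to demand: 953 - 2.4Pb = -295 + 8Pb, so Pb = 120.
Sellers receive Ps = 120 + 39 = 159; x' = 953 − 2.4·120 = 665.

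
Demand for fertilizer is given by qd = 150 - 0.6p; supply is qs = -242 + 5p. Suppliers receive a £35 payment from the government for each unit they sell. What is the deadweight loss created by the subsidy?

Pre-subsidy: 150 - 0.6p = -242 + 5p gives p* = 70, q* = 108.
With the subsidy, sellers receive ps = pb + 35 for each unit, where pb is the price buyers pay.
Supply in terms of pb becomes qs = -242 + 5(pb + 35) = -67 + 5pb. Setting this equal to demand: 150 - 0.6pb = -67 + 5pb, so pb = 38.75.
Sellers receive ps = 38.75 + 35 = 73.75; q' = 150 − 0.6·38.75 = 126.75.
The subsidy expands output by 126.75 − 108 = 18.75 past the efficient level; on those units the gap between marginal cost and willingness to pay runs from 0 up to 35.
DWL = ½ × 35 × 18.75 = 328.125.

Deadweight loss = £328.125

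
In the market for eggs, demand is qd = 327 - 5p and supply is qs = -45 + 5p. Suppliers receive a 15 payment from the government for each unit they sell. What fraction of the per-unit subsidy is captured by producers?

Pre-subsidy: 327 - 5p = -45 + 5p gives p* = 37.2, q* = 141.
With the subsidy, sellers receive ps = pb + 15 for each unit, where pb is the price buyers pay.
Supply in terms of pb becomes qs = -45 + 5(pb + 15) = 30 + 5pb. Setting this equal to demand: 327 - 5pb = 30 + 5pb, so pb = 29.7.
Sellers receive ps = 29.7 + 15 = 44.7; q' = 327 − 5·29.7 = 178.5.
Buyers' price falls by p* − pb = 37.2 − 29.7 = 7.5; sellers' price rises by ps − p* = 44.7 − 37.2 = 7.5.
So producers capture 7.5/15 = 0.5 of each unit of subsidy.

Producer share = 0.5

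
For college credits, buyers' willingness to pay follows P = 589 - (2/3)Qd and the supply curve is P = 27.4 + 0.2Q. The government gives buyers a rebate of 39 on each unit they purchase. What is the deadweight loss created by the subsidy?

Deadweight loss = 877.5

Pre-subsidy: 589 - (2/3)Q = 27.4 + 0.2Q gives Q* = 648 and P* = 157.
With the rebate, buyers effectively pay Pb = Ps − 39, where Ps is the price sellers receive.
On the curves, Pb = 589 - (2/3)Q and Ps = 27.4 + 0.2Q; the wedge Ps − Pb = 39 gives 27.4 + 0.2Q − (589 - (2/3)Q) = 39, so Q' = 693.
Then Pb = 589 − (2/3)·693 = 127 and Ps = 27.4 + 0.2·693 = 166.
The subsidy expands output by 693 − 648 = 45 past the efficient level; on those units the gap between marginal cost and willingness to pay runs from 0 up to 39.
DWL = ½ × 39 × 45 = 877.5.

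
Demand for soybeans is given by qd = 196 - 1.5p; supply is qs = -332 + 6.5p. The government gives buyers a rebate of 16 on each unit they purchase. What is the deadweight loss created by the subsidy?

Deadweight loss = 156

Pre-subsidy: 196 - 1.5p = -332 + 6.5p gives p* = 66, q* = 97.
With the rebate, buyers effectively pay pb = ps − 16, where ps is the price sellers receive.
Demand in terms of ps becomes qd = 196 − 1.5(ps − 16) = 220 - 1.5ps. Setting this equal to supply: 220 - 1.5ps = -332 + 6.5ps, so ps = 69.
Buyers pay pb = 69 − 16 = 53; q' = -332 + 6.5·69 = 116.5.
The subsidy expands output by 116.5 − 97 = 19.5 past the efficient level; on those units the gap between marginal cost and willingness to pay runs from 0 up to 16.
DWL = ½ × 16 × 19.5 = 156.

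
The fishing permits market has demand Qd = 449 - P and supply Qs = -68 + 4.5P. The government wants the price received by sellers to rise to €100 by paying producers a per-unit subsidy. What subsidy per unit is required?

At a seller price of 100, quantity supplied is -68 + 4.5·100 = 382.
Buyers absorb 382 only when they pay Pb with 449 − 1·Pb = 382, i.e. Pb = 67.
s = Ps − Pb = 100 − 67 = 33.

Required subsidy s = €33 per unit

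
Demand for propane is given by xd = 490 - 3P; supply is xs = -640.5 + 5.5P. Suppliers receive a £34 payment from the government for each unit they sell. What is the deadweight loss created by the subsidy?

Pre-subsidy: 490 - 3P = -640.5 + 5.5P gives P* = 133, x* = 91.
With the subsidy, sellers receive Ps = Pb + 34 for each unit, where Pb is the price buyers pay.
Supply in terms of Pb becomes xs = -640.5 + 5.5(Pb + 34) = -453.5 + 5.5Pb. Setting this equal to demand: 490 - 3Pb = -453.5 + 5.5Pb, so Pb = 111.
Sellers receive Ps = 111 + 34 = 145; x' = 490 − 3·111 = 157.
The subsidy expands output by 157 − 91 = 66 past the efficient level; on those units the gap between marginal cost and willingness to pay runs from 0 up to 34.
DWL = ½ × 34 × 66 = 1122.

Deadweight loss = £1122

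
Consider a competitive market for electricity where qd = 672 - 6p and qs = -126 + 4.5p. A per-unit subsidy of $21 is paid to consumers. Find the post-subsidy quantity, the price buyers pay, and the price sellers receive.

Pre-subsidy: 672 - 6p = -126 + 4.5p gives p* = 76, q* = 216.
With the rebate, buyers effectively pay pb = ps − 21, where ps is the price sellers receive.
Demand in terms of ps becomes qd = 672 − 6(ps − 21) = 798 - 6ps. Setting this equal to supply: 798 - 6ps = -126 + 4.5ps, so ps = 88.
Buyers pay pb = 88 − 21 = 67; q' = -126 + 4.5·88 = 270.

q' = 270; buyers pay $67; sellers receive $88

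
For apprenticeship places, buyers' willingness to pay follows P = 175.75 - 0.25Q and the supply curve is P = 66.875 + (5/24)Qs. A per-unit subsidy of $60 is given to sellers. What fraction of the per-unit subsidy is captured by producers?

Producer share = 5/11

Pre-subsidy: 175.75 - 0.25Q = 66.875 + (5/24)Q gives Q* = 2613/11 and P* = 1280/11.
With the subsidy, sellers receive Ps = Pb + 60 for each unit, where Pb is the price buyers pay.
On the curves, Pb = 175.75 - 0.25Q and Ps = 66.875 + (5/24)Q; the wedge Ps − Pb = 60 gives 66.875 + (5/24)Q − (175.75 - 0.25Q) = 60, so Q' = 4053/11.
Then Pb = 175.75 − 0.25·(4053/11) = 920/11 and Ps = 66.875 + (5/24)·(4053/11) = 1580/11.
Buyers' price falls by P* − Pb = 1280/11 − 920/11 = 360/11; sellers' price rises by Ps − P* = 1580/11 − 1280/11 = 300/11.
So producers capture (300/11)/60 = 5/11 of each unit of subsidy.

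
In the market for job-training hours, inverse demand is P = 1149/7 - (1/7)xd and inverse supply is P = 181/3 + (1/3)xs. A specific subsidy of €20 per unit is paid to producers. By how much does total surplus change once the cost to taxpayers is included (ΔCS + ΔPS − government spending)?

Pre-subsidy: 1149/7 - (1/7)x = 181/3 + (1/3)x gives x* = 218 and P* = 133.
With the subsidy, sellers receive Ps = Pb + 20 for each unit, where Pb is the price buyers pay.
On the curves, Pb = 1149/7 - (1/7)x and Ps = 181/3 + (1/3)x; the wedge Ps − Pb = 20 gives 181/3 + (1/3)x − (1149/7 - (1/7)x) = 20, so x' = 260.
Then Pb = 1149/7 − (1/7)·260 = 127 and Ps = 181/3 + (1/3)·260 = 147.
ΔCS = ½(218 + 260)(133 − 127) = 1434; ΔPS = ½(218 + 260)(147 − 133) = 3346.
Government spending = 20 × 260 = 5200.
Net change = 1434 + 3346 − 5200 = -420. The loss equals the DWL triangle ½·20·42.

Net change in total surplus = -€420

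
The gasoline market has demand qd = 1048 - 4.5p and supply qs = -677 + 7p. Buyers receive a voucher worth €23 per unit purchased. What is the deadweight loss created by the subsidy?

Pre-subsidy: 1048 - 4.5p = -677 + 7p gives p* = 150, q* = 373.
With the rebate, buyers effectively pay pb = ps − 23, where ps is the price sellers receive.
Demand in terms of ps becomes qd = 1048 − 4.5(ps − 23) = 1151.5 - 4.5ps. Setting this equal to supply: 1151.5 - 4.5ps = -677 + 7ps, so ps = 159.
Buyers pay pb = 159 − 23 = 136; q' = -677 + 7·159 = 436.
The subsidy expands output by 436 − 373 = 63 past the efficient level; on those units the gap between marginal cost and willingness to pay runs from 0 up to 23.
DWL = ½ × 23 × 63 = 724.5.

Deadweight loss = €724.5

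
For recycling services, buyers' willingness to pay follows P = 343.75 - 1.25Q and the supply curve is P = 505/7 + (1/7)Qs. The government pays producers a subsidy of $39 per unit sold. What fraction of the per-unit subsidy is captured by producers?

Producer share = 4/39

Pre-subsidy: 343.75 - 1.25Q = 505/7 + (1/7)Q gives Q* = 195 and P* = 100.
With the subsidy, sellers receive Ps = Pb + 39 for each unit, where Pb is the price buyers pay.
On the curves, Pb = 343.75 - 1.25Q and Ps = 505/7 + (1/7)Q; the wedge Ps − Pb = 39 gives 505/7 + (1/7)Q − (343.75 - 1.25Q) = 39, so Q' = 223.
Then Pb = 343.75 − 1.25·223 = 65 and Ps = 505/7 + (1/7)·223 = 104.
Buyers' price falls by P* − Pb = 100 − 65 = 35; sellers' price rises by Ps − P* = 104 − 100 = 4.
So producers capture 4/39 = 4/39 of each unit of subsidy.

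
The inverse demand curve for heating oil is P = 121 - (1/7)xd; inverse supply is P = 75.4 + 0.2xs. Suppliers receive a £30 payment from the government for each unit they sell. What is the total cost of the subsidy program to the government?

Pre-subsidy: 121 - (1/7)x = 75.4 + 0.2x gives x* = 133 and P* = 102.
With the subsidy, sellers receive Ps = Pb + 30 for each unit, where Pb is the price buyers pay.
On the curves, Pb = 121 - (1/7)x and Ps = 75.4 + 0.2x; the wedge Ps − Pb = 30 gives 75.4 + 0.2x − (121 - (1/7)x) = 30, so x' = 220.5.
Then Pb = 121 − (1/7)·220.5 = 89.5 and Ps = 75.4 + 0.2·220.5 = 119.5.
Government outlay = subsidy × quantity = 30 × 220.5 = 6615.

Government cost = £6615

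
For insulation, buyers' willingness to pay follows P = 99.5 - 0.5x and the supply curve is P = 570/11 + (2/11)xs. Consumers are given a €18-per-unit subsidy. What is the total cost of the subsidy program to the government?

Pre-subsidy: 99.5 - 0.5x = 570/11 + (2/11)x gives x* = 1049/15 and P* = 968/15.
With the rebate, buyers effectively pay Pb = Ps − 18, where Ps is the price sellers receive.
On the curves, Pb = 99.5 - 0.5x and Ps = 570/11 + (2/11)x; the wedge Ps − Pb = 18 gives 570/11 + (2/11)x − (99.5 - 0.5x) = 18, so x' = 289/3.
Then Pb = 99.5 − 0.5·(289/3) = 154/3 and Ps = 570/11 + (2/11)·(289/3) = 208/3.
Government outlay = subsidy × quantity = 18 × 289/3 = 1734.

Government cost = €1734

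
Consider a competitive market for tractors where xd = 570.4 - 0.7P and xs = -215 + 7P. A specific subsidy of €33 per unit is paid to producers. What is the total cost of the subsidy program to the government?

Pre-subsidy: 570.4 - 0.7P = -215 + 7P gives P* = 102, x* = 499.
With the subsidy, sellers receive Ps = Pb + 33 for each unit, where Pb is the price buyers pay.
Supply in terms of Pb becomes xs = -215 + 7(Pb + 33) = 16 + 7Pb. Setting this equal to demand: 570.4 - 0.7Pb = 16 + 7Pb, so Pb = 72.
Sellers receive Ps = 72 + 33 = 105; x' = 570.4 − 0.7·72 = 520.
Government outlay = subsidy × quantity = 33 × 520 = 17160.

Government cost = €17160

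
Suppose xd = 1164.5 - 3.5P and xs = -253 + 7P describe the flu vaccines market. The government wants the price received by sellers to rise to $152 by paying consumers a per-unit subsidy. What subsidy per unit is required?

Required subsidy s = $51 per unit

At a seller price of 152, quantity supplied is -253 + 7·152 = 811.
Buyers absorb 811 only when they pay Pb with 1164.5 − 3.5·Pb = 811, i.e. Pb = 101.
s = Ps − Pb = 152 − 101 = 51.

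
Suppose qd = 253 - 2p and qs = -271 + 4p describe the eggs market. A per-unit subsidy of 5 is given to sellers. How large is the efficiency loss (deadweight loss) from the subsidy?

Deadweight loss = 50/3

Pre-subsidy: 253 - 2p = -271 + 4p gives p* = 262/3, q* = 235/3.
With the subsidy, sellers receive ps = pb + 5 for each unit, where pb is the price buyers pay.
Supply in terms of pb becomes qs = -271 + 4(pb + 5) = -251 + 4pb. Setting this equal to demand: 253 - 2pb = -251 + 4pb, so pb = 84.
Sellers receive ps = 84 + 5 = 89; q' = 253 − 2·84 = 85.
The subsidy expands output by 85 − 235/3 = 20/3 past the efficient level; on those units the gap between marginal cost and willingness to pay runs from 0 up to 5.
DWL = ½ × 5 × 20/3 = 50/3.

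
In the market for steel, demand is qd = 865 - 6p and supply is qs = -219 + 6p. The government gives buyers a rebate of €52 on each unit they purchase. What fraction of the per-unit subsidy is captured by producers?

Pre-subsidy: 865 - 6p = -219 + 6p gives p* = 271/3, q* = 323.
With the rebate, buyers effectively pay pb = ps − 52, where ps is the price sellers receive.
Demand in terms of ps becomes qd = 865 − 6(ps − 52) = 1177 - 6ps. Setting this equal to supply: 1177 - 6ps = -219 + 6ps, so ps = 349/3.
Buyers pay pb = 349/3 − 52 = 193/3; q' = -219 + 6·(349/3) = 479.
Buyers' price falls by p* − pb = 271/3 − 193/3 = 26; sellers' price rises by ps − p* = 349/3 − 271/3 = 26.
So producers capture 26/52 = 0.5 of each unit of subsidy.

Producer share = 0.5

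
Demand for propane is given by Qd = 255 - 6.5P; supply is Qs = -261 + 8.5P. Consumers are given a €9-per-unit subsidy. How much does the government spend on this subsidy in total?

Pre-subsidy: 255 - 6.5P = -261 + 8.5P gives P* = 34.4, Q* = 31.4.
With the rebate, buyers effectively pay Pb = Ps − 9, where Ps is the price sellers receive.
Demand in terms of Ps becomes Qd = 255 − 6.5(Ps − 9) = 313.5 - 6.5Ps. Setting this equal to supply: 313.5 - 6.5Ps = -261 + 8.5Ps, so Ps = 38.3.
Buyers pay Pb = 38.3 − 9 = 29.3; Q' = -261 + 8.5·38.3 = 64.55.
Government outlay = subsidy × quantity = 9 × 64.55 = 580.95.

Government cost = €580.95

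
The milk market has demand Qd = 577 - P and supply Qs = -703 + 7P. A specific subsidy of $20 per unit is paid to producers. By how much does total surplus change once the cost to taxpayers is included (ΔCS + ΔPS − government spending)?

Pre-subsidy: 577 - P = -703 + 7P gives P* = 160, Q* = 417.
With the subsidy, sellers receive Ps = Pb + 20 for each unit, where Pb is the price buyers pay.
Supply in terms of Pb becomes Qs = -703 + 7(Pb + 20) = -563 + 7Pb. Setting this equal to demand: 577 - Pb = -563 + 7Pb, so Pb = 142.5.
Sellers receive Ps = 142.5 + 20 = 162.5; Q' = 577 − 1·142.5 = 434.5.
ΔCS = ½(417 + 434.5)(160 − 142.5) = 7450.625; ΔPS = ½(417 + 434.5)(162.5 − 160) = 1064.375.
Government spending = 20 × 434.5 = 8690.
Net change = 7450.625 + 1064.375 − 8690 = -175. The loss equals the DWL triangle ½·20·17.5.

Net change in total surplus = -$175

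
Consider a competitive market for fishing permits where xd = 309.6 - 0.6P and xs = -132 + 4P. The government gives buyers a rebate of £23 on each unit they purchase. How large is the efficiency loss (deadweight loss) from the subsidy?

Pre-subsidy: 309.6 - 0.6P = -132 + 4P gives P* = 96, x* = 252.
With the rebate, buyers effectively pay Pb = Ps − 23, where Ps is the price sellers receive.
Demand in terms of Ps becomes xd = 309.6 − 0.6(Ps − 23) = 323.4 - 0.6Ps. Setting this equal to supply: 323.4 - 0.6Ps = -132 + 4Ps, so Ps = 99.
Buyers pay Pb = 99 − 23 = 76; x' = -132 + 4·99 = 264.
The subsidy expands output by 264 − 252 = 12 past the efficient level; on those units the gap between marginal cost and willingness to pay runs from 0 up to 23.
DWL = ½ × 23 × 12 = 138.

Deadweight loss = £138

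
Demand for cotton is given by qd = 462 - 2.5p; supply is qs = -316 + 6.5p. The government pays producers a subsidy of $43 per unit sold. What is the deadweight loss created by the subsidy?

Pre-subsidy: 462 - 2.5p = -316 + 6.5p gives p* = 778/9, q* = 2213/9.
With the subsidy, sellers receive ps = pb + 43 for each unit, where pb is the price buyers pay.
Supply in terms of pb becomes qs = -316 + 6.5(pb + 43) = -36.5 + 6.5pb. Setting this equal to demand: 462 - 2.5pb = -36.5 + 6.5pb, so pb = 997/18.
Sellers receive ps = 997/18 + 43 = 1771/18; q' = 462 − 2.5·(997/18) = 11647/36.
The subsidy expands output by 11647/36 − 2213/9 = 2795/36 past the efficient level; on those units the gap between marginal cost and willingness to pay runs from 0 up to 43.
DWL = ½ × 43 × 2795/36 = 120185/72.

Deadweight loss = 120185/72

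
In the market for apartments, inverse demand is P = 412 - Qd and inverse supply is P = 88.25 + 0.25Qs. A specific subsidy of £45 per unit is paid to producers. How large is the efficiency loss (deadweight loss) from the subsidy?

Pre-subsidy: 412 - Q = 88.25 + 0.25Q gives Q* = 259 and P* = 153.
With the subsidy, sellers receive Ps = Pb + 45 for each unit, where Pb is the price buyers pay.
On the curves, Pb = 412 - Q and Ps = 88.25 + 0.25Q; the wedge Ps − Pb = 45 gives 88.25 + 0.25Q − (412 - Q) = 45, so Q' = 295.
Then Pb = 412 − 1·295 = 117 and Ps = 88.25 + 0.25·295 = 162.
The subsidy expands output by 295 − 259 = 36 past the efficient level; on those units the gap between marginal cost and willingness to pay runs from 0 up to 45.
DWL = ½ × 45 × 36 = 810.

Deadweight loss = £810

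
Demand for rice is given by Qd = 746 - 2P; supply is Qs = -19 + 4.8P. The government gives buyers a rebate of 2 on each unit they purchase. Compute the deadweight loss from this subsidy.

Deadweight loss = 48/17

Pre-subsidy: 746 - 2P = -19 + 4.8P gives P* = 112.5, Q* = 521.
With the rebate, buyers effectively pay Pb = Ps − 2, where Ps is the price sellers receive.
Demand in terms of Ps becomes Qd = 746 − 2(Ps − 2) = 750 - 2Ps. Setting this equal to supply: 750 - 2Ps = -19 + 4.8Ps, so Ps = 3845/34.
Buyers pay Pb = 3845/34 − 2 = 3777/34; Q' = -19 + 4.8·(3845/34) = 8905/17.
The subsidy expands output by 8905/17 − 521 = 48/17 past the efficient level; on those units the gap between marginal cost and willingness to pay runs from 0 up to 2.
DWL = ½ × 2 × 48/17 = 48/17.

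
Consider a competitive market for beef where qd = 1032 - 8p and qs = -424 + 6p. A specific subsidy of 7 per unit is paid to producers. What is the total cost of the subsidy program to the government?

Government cost = 1568

Pre-subsidy: 1032 - 8p = -424 + 6p gives p* = 104, q* = 200.
With the subsidy, sellers receive ps = pb + 7 for each unit, where pb is the price buyers pay.
Supply in terms of pb becomes qs = -424 + 6(pb + 7) = -382 + 6pb. Setting this equal to demand: 1032 - 8pb = -382 + 6pb, so pb = 101.
Sellers receive ps = 101 + 7 = 108; q' = 1032 − 8·101 = 224.
Government outlay = subsidy × quantity = 7 × 224 = 1568.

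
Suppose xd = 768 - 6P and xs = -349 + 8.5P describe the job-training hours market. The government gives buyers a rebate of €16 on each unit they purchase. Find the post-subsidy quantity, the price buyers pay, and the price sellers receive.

x' = 10500/29; buyers pay 1962/29; sellers receive 2426/29

Pre-subsidy: 768 - 6P = -349 + 8.5P gives P* = 2234/29, x* = 8868/29.
With the rebate, buyers effectively pay Pb = Ps − 16, where Ps is the price sellers receive.
Demand in terms of Ps becomes xd = 768 − 6(Ps − 16) = 864 - 6Ps. Setting this equal to supply: 864 - 6Ps = -349 + 8.5Ps, so Ps = 2426/29.
Buyers pay Pb = 2426/29 − 16 = 1962/29; x' = -349 + 8.5·(2426/29) = 10500/29.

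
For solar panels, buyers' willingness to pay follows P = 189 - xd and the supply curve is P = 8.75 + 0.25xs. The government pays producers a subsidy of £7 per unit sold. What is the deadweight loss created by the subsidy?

Pre-subsidy: 189 - x = 8.75 + 0.25x gives x* = 144.2 and P* = 44.8.
With the subsidy, sellers receive Ps = Pb + 7 for each unit, where Pb is the price buyers pay.
On the curves, Pb = 189 - x and Ps = 8.75 + 0.25x; the wedge Ps − Pb = 7 gives 8.75 + 0.25x − (189 - x) = 7, so x' = 149.8.
Then Pb = 189 − 1·149.8 = 39.2 and Ps = 8.75 + 0.25·149.8 = 46.2.
The subsidy expands output by 149.8 − 144.2 = 5.6 past the efficient level; on those units the gap between marginal cost and willingness to pay runs from 0 up to 7.
DWL = ½ × 7 × 5.6 = 19.6.

Deadweight loss = £19.6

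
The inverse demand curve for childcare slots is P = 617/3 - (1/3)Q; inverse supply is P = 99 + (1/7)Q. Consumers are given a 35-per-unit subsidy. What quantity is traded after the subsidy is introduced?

Pre-subsidy: 617/3 - (1/3)Q = 99 + (1/7)Q gives Q* = 224 and P* = 131.
With the rebate, buyers effectively pay Pb = Ps − 35, where Ps is the price sellers receive.
On the curves, Pb = 617/3 - (1/3)Q and Ps = 99 + (1/7)Q; the wedge Ps − Pb = 35 gives 99 + (1/7)Q − (617/3 - (1/3)Q) = 35, so Q' = 297.5.
Then Pb = 617/3 − (1/3)·297.5 = 106.5 and Ps = 99 + (1/7)·297.5 = 141.5.

Q' = 297.5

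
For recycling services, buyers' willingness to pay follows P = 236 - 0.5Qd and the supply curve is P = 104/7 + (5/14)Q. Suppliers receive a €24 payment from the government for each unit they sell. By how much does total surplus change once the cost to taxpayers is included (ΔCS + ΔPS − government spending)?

Pre-subsidy: 236 - 0.5Q = 104/7 + (5/14)Q gives Q* = 258 and P* = 107.
With the subsidy, sellers receive Ps = Pb + 24 for each unit, where Pb is the price buyers pay.
On the curves, Pb = 236 - 0.5Q and Ps = 104/7 + (5/14)Q; the wedge Ps − Pb = 24 gives 104/7 + (5/14)Q − (236 - 0.5Q) = 24, so Q' = 286.
Then Pb = 236 − 0.5·286 = 93 and Ps = 104/7 + (5/14)·286 = 117.
ΔCS = ½(258 + 286)(107 − 93) = 3808; ΔPS = ½(258 + 286)(117 − 107) = 2720.
Government spending = 24 × 286 = 6864.
Net change = 3808 + 2720 − 6864 = -336. The loss equals the DWL triangle ½·24·28.

Net change in total surplus = -€336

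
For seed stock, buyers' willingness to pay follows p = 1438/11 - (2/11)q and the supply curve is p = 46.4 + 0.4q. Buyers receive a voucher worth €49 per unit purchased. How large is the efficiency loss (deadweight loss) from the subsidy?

Deadweight loss = €2063.359375

Pre-subsidy: 1438/11 - (2/11)q = 46.4 + 0.4q gives q* = 144.9375 and p* = 104.375.
With the rebate, buyers effectively pay pb = ps − 49, where ps is the price sellers receive.
On the curves, pb = 1438/11 - (2/11)q and ps = 46.4 + 0.4q; the wedge ps − pb = 49 gives 46.4 + 0.4q − (1438/11 - (2/11)q) = 49, so q' = 229.15625.
Then pb = 1438/11 − (2/11)·229.15625 = 89.0625 and ps = 46.4 + 0.4·229.15625 = 138.0625.
The subsidy expands output by 229.15625 − 144.9375 = 84.21875 past the efficient level; on those units the gap between marginal cost and willingness to pay runs from 0 up to 49.
DWL = ½ × 49 × 84.21875 = 2063.359375.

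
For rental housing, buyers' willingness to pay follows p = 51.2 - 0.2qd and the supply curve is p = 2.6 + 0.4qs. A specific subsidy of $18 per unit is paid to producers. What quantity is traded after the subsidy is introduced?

Pre-subsidy: 51.2 - 0.2q = 2.6 + 0.4q gives q* = 81 and p* = 35.
With the subsidy, sellers receive ps = pb + 18 for each unit, where pb is the price buyers pay.
On the curves, pb = 51.2 - 0.2q and ps = 2.6 + 0.4q; the wedge ps − pb = 18 gives 2.6 + 0.4q − (51.2 - 0.2q) = 18, so q' = 111.
Then pb = 51.2 − 0.2·111 = 29 and ps = 2.6 + 0.4·111 = 47.

q' = 111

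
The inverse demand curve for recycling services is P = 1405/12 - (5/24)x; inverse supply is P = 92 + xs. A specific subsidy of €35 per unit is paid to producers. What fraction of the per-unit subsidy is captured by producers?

Pre-subsidy: 1405/12 - (5/24)x = 92 + x gives x* = 602/29 and P* = 3270/29.
With the subsidy, sellers receive Ps = Pb + 35 for each unit, where Pb is the price buyers pay.
On the curves, Pb = 1405/12 - (5/24)x and Ps = 92 + x; the wedge Ps − Pb = 35 gives 92 + x − (1405/12 - (5/24)x) = 35, so x' = 1442/29.
Then Pb = 1405/12 − (5/24)·(1442/29) = 3095/29 and Ps = 92 + 1·(1442/29) = 4110/29.
Buyers' price falls by P* − Pb = 3270/29 − 3095/29 = 175/29; sellers' price rises by Ps − P* = 4110/29 − 3270/29 = 840/29.
So producers capture (840/29)/35 = 24/29 of each unit of subsidy.

Producer share = 24/29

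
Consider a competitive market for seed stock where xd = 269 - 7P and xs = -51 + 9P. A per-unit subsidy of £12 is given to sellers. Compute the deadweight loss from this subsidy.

Deadweight loss = £283.5

Pre-subsidy: 269 - 7P = -51 + 9P gives P* = 20, x* = 129.
With the subsidy, sellers receive Ps = Pb + 12 for each unit, where Pb is the price buyers pay.
Supply in terms of Pb becomes xs = -51 + 9(Pb + 12) = 57 + 9Pb. Setting this equal to demand: 269 - 7Pb = 57 + 9Pb, so Pb = 13.25.
Sellers receive Ps = 13.25 + 12 = 25.25; x' = 269 − 7·13.25 = 176.25.
The subsidy expands output by 176.25 − 129 = 47.25 past the efficient level; on those units the gap between marginal cost and willingness to pay runs from 0 up to 12.
DWL = ½ × 12 × 47.25 = 283.5.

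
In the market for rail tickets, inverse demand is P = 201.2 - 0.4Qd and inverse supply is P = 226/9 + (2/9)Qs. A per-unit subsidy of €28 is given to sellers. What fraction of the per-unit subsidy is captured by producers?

Pre-subsidy: 201.2 - 0.4Q = 226/9 + (2/9)Q gives Q* = 283 and P* = 88.
With the subsidy, sellers receive Ps = Pb + 28 for each unit, where Pb is the price buyers pay.
On the curves, Pb = 201.2 - 0.4Q and Ps = 226/9 + (2/9)Q; the wedge Ps − Pb = 28 gives 226/9 + (2/9)Q − (201.2 - 0.4Q) = 28, so Q' = 328.
Then Pb = 201.2 − 0.4·328 = 70 and Ps = 226/9 + (2/9)·328 = 98.
Buyers' price falls by P* − Pb = 88 − 70 = 18; sellers' price rises by Ps − P* = 98 − 88 = 10.
So producers capture 10/28 = 5/14 of each unit of subsidy.

Producer share = 5/14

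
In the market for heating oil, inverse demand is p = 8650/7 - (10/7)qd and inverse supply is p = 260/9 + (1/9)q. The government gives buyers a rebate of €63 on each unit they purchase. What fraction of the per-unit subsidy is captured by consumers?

Pre-subsidy: 8650/7 - (10/7)q = 260/9 + (1/9)q gives q* = 76030/97 and p* = 11250/97.
With the rebate, buyers effectively pay pb = ps − 63, where ps is the price sellers receive.
On the curves, pb = 8650/7 - (10/7)q and ps = 260/9 + (1/9)q; the wedge ps − pb = 63 gives 260/9 + (1/9)q − (8650/7 - (10/7)q) = 63, so q' = 79999/97.
Then pb = 8650/7 − (10/7)·(79999/97) = 5580/97 and ps = 260/9 + (1/9)·(79999/97) = 11691/97.
Buyers' price falls by p* − pb = 11250/97 − 5580/97 = 5670/97; sellers' price rises by ps − p* = 11691/97 − 11250/97 = 441/97.
So consumers capture (5670/97)/63 = 90/97 of each unit of subsidy.

Consumer share = 90/97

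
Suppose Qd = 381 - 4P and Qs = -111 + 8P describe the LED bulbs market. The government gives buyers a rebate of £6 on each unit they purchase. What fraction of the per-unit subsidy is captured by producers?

Producer share = 1/3

Pre-subsidy: 381 - 4P = -111 + 8P gives P* = 41, Q* = 217.
With the rebate, buyers effectively pay Pb = Ps − 6, where Ps is the price sellers receive.
Demand in terms of Ps becomes Qd = 381 − 4(Ps − 6) = 405 - 4Ps. Setting this equal to supply: 405 - 4Ps = -111 + 8Ps, so Ps = 43.
Buyers pay Pb = 43 − 6 = 37; Q' = -111 + 8·43 = 233.
Buyers' price falls by P* − Pb = 41 − 37 = 4; sellers' price rises by Ps − P* = 43 − 41 = 2.
So producers capture 2/6 = 1/3 of each unit of subsidy.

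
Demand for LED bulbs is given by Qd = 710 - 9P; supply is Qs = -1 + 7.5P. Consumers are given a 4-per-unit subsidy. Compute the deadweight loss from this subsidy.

Pre-subsidy: 710 - 9P = -1 + 7.5P gives P* = 474/11, Q* = 3544/11.
With the rebate, buyers effectively pay Pb = Ps − 4, where Ps is the price sellers receive.
Demand in terms of Ps becomes Qd = 710 − 9(Ps − 4) = 746 - 9Ps. Setting this equal to supply: 746 - 9Ps = -1 + 7.5Ps, so Ps = 498/11.
Buyers pay Pb = 498/11 − 4 = 454/11; Q' = -1 + 7.5·(498/11) = 3724/11.
The subsidy expands output by 3724/11 − 3544/11 = 180/11 past the efficient level; on those units the gap between marginal cost and willingness to pay runs from 0 up to 4.
DWL = ½ × 4 × 180/11 = 360/11.

Deadweight loss = 360/11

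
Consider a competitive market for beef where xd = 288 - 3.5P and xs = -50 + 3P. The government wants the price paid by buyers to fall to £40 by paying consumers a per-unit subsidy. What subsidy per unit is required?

Required subsidy s = £26 per unit

At a buyer price of 40, quantity demanded is 288 − 3.5·40 = 148.
Sellers supply 148 only when they receive Ps with -50 + 3·Ps = 148, i.e. Ps = 66.
s = Ps − Pb = 66 − 40 = 26.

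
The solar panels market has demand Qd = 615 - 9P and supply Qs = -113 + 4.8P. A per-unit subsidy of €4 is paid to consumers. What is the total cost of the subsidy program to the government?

Pre-subsidy: 615 - 9P = -113 + 4.8P gives P* = 3640/69, Q* = 3225/23.
With the rebate, buyers effectively pay Pb = Ps − 4, where Ps is the price sellers receive.
Demand in terms of Ps becomes Qd = 615 − 9(Ps − 4) = 651 - 9Ps. Setting this equal to supply: 651 - 9Ps = -113 + 4.8Ps, so Ps = 3820/69.
Buyers pay Pb = 3820/69 − 4 = 3544/69; Q' = -113 + 4.8·(3820/69) = 3513/23.
Government outlay = subsidy × quantity = 4 × 3513/23 = 14052/23.

Government cost = 14052/23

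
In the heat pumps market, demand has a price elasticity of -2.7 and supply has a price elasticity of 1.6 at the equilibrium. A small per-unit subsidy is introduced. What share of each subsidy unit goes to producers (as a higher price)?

For a small subsidy around the equilibrium, the benefit split depends on the relative slopes, which at a point are proportional to the elasticities.
Buyer share = εs/(εs + |εd|) = 1.6/(1.6 + 2.7) = 16/43; seller share = |εd|/(εs + |εd|) = 27/43.
So producers capture 27/43 of the subsidy.

Producer share = 27/43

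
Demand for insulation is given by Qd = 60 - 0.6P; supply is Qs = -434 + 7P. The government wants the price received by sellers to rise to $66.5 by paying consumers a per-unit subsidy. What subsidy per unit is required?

At a seller price of 66.5, quantity supplied is -434 + 7·66.5 = 31.5.
Buyers absorb 31.5 only when they pay Pb with 60 − 0.6·Pb = 31.5, i.e. Pb = 47.5.
s = Ps − Pb = 66.5 − 47.5 = 19.

Required subsidy s = $19 per unit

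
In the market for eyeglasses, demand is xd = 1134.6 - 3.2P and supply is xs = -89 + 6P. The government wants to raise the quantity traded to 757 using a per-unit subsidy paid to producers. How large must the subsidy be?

Required subsidy s = 23 per unit

At x = 757, invert demand for the buyer price: Pb = (1134.6 − 757)/3.2 = 118; invert supply for the seller price: Ps = (757 − (-89))/6 = 141.
The subsidy must fill the gap: s = Ps − Pb = 141 − 118 = 23.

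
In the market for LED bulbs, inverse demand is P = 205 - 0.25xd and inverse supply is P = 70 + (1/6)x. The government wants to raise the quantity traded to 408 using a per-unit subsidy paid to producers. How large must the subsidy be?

Required subsidy s = 35 per unit

At x = 408, from the demand curve buyers pay Pb = 205 − 0.25·408 = 103; from the supply curve sellers need Ps = 70 + (1/6)·408 = 138.
The subsidy must fill the gap: s = Ps − Pb = 138 − 103 = 35.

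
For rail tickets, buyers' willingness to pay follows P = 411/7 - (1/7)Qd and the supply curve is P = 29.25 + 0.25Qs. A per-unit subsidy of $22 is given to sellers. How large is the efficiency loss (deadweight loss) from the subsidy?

Deadweight loss = $616

Pre-subsidy: 411/7 - (1/7)Q = 29.25 + 0.25Q gives Q* = 75 and P* = 48.
With the subsidy, sellers receive Ps = Pb + 22 for each unit, where Pb is the price buyers pay.
On the curves, Pb = 411/7 - (1/7)Q and Ps = 29.25 + 0.25Q; the wedge Ps − Pb = 22 gives 29.25 + 0.25Q − (411/7 - (1/7)Q) = 22, so Q' = 131.
Then Pb = 411/7 − (1/7)·131 = 40 and Ps = 29.25 + 0.25·131 = 62.
The subsidy expands output by 131 − 75 = 56 past the efficient level; on those units the gap between marginal cost and willingness to pay runs from 0 up to 22.
DWL = ½ × 22 × 56 = 616.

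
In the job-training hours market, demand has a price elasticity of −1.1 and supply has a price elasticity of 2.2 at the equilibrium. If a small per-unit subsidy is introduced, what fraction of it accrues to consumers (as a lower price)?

Consumer share = 2/3

For a small subsidy around the equilibrium, the benefit split depends on the relative slopes, which at a point are proportional to the elasticities.
Buyer share = εs/(εs + |εd|) = 2.2/(2.2 + 1.1) = 2/3; seller share = |εd|/(εs + |εd|) = 1/3.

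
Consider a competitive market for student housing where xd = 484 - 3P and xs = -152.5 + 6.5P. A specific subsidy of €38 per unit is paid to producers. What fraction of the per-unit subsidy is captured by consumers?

Pre-subsidy: 484 - 3P = -152.5 + 6.5P gives P* = 67, x* = 283.
With the subsidy, sellers receive Ps = Pb + 38 for each unit, where Pb is the price buyers pay.
Supply in terms of Pb becomes xs = -152.5 + 6.5(Pb + 38) = 94.5 + 6.5Pb. Setting this equal to demand: 484 - 3Pb = 94.5 + 6.5Pb, so Pb = 41.
Sellers receive Ps = 41 + 38 = 79; x' = 484 − 3·41 = 361.
Buyers' price falls by P* − Pb = 67 − 41 = 26; sellers' price rises by Ps − P* = 79 − 67 = 12.
So consumers capture 26/38 = 13/19 of each unit of subsidy.

Consumer share = 13/19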